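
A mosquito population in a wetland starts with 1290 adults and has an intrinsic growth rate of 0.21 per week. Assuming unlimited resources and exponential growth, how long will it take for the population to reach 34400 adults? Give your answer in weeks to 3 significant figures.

Set N₀·e^(rt) = 34400: e^(0.21·t) = 34400/1290 = 26.667.
0.21·t = ln(26.667) = 3.2834, so t = 3.2834/0.21 = 15.635.

15.6 weeks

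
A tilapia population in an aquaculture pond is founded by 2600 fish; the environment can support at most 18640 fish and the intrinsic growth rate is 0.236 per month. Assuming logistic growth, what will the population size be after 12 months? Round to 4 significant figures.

A = (K − N₀)/N₀ = (18640 − 2600)/2600 = 6.1692.
N(t) = K/(1 + A·e^(−rt)) = 18640/(1 + 6.1692×e^(−0.236×12)).
e^(−2.832) = 0.058895; denominator = 1 + 6.1692×0.058895 = 1.3633.
N = 18640/1.3633 = 13672.3.

13670 fish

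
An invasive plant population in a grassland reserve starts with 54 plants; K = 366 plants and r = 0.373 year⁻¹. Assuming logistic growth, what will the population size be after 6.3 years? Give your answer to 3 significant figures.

A = (K − N₀)/N₀ = (366 − 54)/54 = 5.7778.
N(t) = K/(1 + A·e^(−rt)) = 366/(1 + 5.7778×e^(−0.373×6.3)).
e^(−2.35) = 0.095379; denominator = 1 + 5.7778×0.095379 = 1.5511.
N = 366/1.5511 = 235.965.

236 plants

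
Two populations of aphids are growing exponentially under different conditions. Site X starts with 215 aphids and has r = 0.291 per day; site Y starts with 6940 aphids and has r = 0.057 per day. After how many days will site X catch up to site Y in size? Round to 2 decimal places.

Set 215·e^(0.291t) = 6940·e^(0.057t).
e^((0.291 − 0.057)t) = 6940/215 → e^(0.234·t) = 32.279.
0.234·t = ln(32.279) = 3.4744, so t = 3.4744/0.234 = 14.848.

14.85 days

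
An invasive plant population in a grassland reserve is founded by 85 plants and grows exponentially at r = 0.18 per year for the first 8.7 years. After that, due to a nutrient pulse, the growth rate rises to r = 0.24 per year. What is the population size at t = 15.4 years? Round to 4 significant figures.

2032 plants

Phase 1: N(8.7) = 85·e^(0.18×8.7) = 85·e^1.566 = 406.934.
Phase 2 runs for 15.4 − 8.7 = 6.7 years at r = 0.24.
N(15.4) = 406.934·e^(0.24×6.7) = 406.934·e^1.608 = 2031.75.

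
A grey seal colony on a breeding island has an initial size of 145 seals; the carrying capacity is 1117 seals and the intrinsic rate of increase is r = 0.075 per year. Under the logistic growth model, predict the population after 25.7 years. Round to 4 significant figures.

565.4 seals

A = (K − N₀)/N₀ = (1117 − 145)/145 = 6.7034.
N(t) = K/(1 + A·e^(−rt)) = 1117/(1 + 6.7034×e^(−0.075×25.7)).
e^(−1.927) = 0.14551; denominator = 1 + 6.7034×0.14551 = 1.9754.
N = 1117/1.9754 = 565.447.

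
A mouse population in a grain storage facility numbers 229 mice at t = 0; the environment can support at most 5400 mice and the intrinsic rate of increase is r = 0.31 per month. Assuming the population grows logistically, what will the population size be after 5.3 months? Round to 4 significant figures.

1006 mice

A = (K − N₀)/N₀ = (5400 − 229)/229 = 22.581.
N(t) = K/(1 + A·e^(−rt)) = 5400/(1 + 22.581×e^(−0.31×5.3)).
e^(−1.643) = 0.1934; denominator = 1 + 22.581×0.1934 = 5.3671.
N = 5400/5.3671 = 1006.13.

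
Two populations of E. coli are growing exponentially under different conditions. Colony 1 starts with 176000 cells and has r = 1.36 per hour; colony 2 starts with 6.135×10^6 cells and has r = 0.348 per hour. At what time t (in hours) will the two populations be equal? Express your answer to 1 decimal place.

3.5 hours

Set 176000·e^(1.36t) = 6.135×10^6·e^(0.348t).
e^((1.36 − 0.348)t) = 6.135×10^6/176000 → e^(1.012·t) = 34.858.
1.012·t = ln(34.858) = 3.5513, so t = 3.5513/1.012 = 3.5092.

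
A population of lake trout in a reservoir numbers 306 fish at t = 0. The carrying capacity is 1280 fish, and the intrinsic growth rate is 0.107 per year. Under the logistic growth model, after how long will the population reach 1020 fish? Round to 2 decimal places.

23.60 years

A = (K − N₀)/N₀ = (1280 − 306)/306 = 3.183.
Solve 1280/(1 + 3.183·e^(−0.107t)) = 1020: 1 + 3.183·e^(−0.107t) = 1.2549, so e^(−0.107t) = 0.0800821.
−0.107·t = ln(0.0800821) = -2.5247, so t = 2.5247/0.107 = 23.595.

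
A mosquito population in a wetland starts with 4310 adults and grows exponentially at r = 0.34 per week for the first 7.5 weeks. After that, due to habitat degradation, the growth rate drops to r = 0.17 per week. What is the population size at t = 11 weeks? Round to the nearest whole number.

100077 adults

Phase 1: N(7.5) = 4310·e^(0.34×7.5) = 4310·e^2.55 = 55198.6.
Phase 2 runs for 11 − 7.5 = 3.5 weeks at r = 0.17.
N(11) = 55198.6·e^(0.17×3.5) = 55198.6·e^0.595 = 100077.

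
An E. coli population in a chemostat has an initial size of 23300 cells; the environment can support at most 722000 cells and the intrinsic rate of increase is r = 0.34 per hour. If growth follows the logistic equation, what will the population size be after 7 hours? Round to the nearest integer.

191242 cells

A = (K − N₀)/N₀ = (722000 − 23300)/23300 = 29.987.
N(t) = K/(1 + A·e^(−rt)) = 722000/(1 + 29.987×e^(−0.34×7)).
e^(−2.38) = 0.092551; denominator = 1 + 29.987×0.092551 = 3.7753.
N = 722000/3.7753 = 191242.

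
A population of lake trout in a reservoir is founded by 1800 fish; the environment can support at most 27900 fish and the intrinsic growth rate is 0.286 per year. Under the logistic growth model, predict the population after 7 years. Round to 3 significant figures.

9430 fish

A = (K − N₀)/N₀ = (27900 − 1800)/1800 = 14.5.
N(t) = K/(1 + A·e^(−rt)) = 27900/(1 + 14.5×e^(−0.286×7)).
e^(−2.002) = 0.13506; denominator = 1 + 14.5×0.13506 = 2.9584.
N = 27900/2.9584 = 9430.64.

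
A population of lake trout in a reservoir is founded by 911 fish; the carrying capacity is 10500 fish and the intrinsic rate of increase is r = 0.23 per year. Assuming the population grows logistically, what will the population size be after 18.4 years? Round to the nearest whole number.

9108 fish

A = (K − N₀)/N₀ = (10500 − 911)/911 = 10.526.
N(t) = K/(1 + A·e^(−rt)) = 10500/(1 + 10.526×e^(−0.23×18.4)).
e^(−4.232) = 0.014523; denominator = 1 + 10.526×0.014523 = 1.1529.
N = 10500/1.1529 = 9107.71.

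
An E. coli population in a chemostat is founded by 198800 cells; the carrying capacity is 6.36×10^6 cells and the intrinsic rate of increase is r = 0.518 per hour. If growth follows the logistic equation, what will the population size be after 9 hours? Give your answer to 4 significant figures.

4920000 cells

A = (K − N₀)/N₀ = (6.36×10^6 − 198800)/198800 = 30.992.
N(t) = K/(1 + A·e^(−rt)) = 6.36×10^6/(1 + 30.992×e^(−0.518×9)).
e^(−4.662) = 0.0094475; denominator = 1 + 30.992×0.0094475 = 1.2928.
N = 6.36×10^6/1.2928 = 4.919562×10^6.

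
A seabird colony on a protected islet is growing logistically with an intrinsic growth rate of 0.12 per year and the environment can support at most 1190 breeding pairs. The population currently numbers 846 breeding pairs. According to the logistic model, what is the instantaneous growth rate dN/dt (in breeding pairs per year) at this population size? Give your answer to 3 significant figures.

dN/dt = rN(1 − N/K) = 0.12 × 846 × (1 − 846/1190).
1 − 846/1190 = 0.28908; dN/dt = 0.12 × 846 × 0.28908 = 29.347.

29.3 breeding pairs per year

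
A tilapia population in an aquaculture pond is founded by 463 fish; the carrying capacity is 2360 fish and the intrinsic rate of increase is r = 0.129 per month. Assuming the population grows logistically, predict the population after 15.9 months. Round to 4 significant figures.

A = (K − N₀)/N₀ = (2360 − 463)/463 = 4.0972.
N(t) = K/(1 + A·e^(−rt)) = 2360/(1 + 4.0972×e^(−0.129×15.9)).
e^(−2.051) = 0.12859; denominator = 1 + 4.0972×0.12859 = 1.5269.
N = 2360/1.5269 = 1545.64.

1546 fish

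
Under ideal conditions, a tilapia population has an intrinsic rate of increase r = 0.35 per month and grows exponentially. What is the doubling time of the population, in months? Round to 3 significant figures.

Doubling time t_d = ln(2)/r = 0.6931/0.35 = 1.9804.

1.98 months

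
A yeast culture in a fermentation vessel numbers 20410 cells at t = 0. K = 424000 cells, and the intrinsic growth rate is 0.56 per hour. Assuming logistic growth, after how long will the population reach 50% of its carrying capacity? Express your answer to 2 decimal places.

5.33 hours

A = (K − N₀)/N₀ = (424000 − 20410)/20410 = 19.774.
Solve 424000/(1 + 19.774·e^(−0.56t)) = 212000: 1 + 19.774·e^(−0.56t) = 2, so e^(−0.56t) = 0.0505711.
−0.56·t = ln(0.0505711) = -2.9844, so t = 2.9844/0.56 = 5.3292.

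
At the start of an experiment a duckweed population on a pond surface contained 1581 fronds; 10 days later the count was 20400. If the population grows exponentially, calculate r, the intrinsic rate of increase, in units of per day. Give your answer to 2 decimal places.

0.26 per day

From N(t) = N₀·e^(rt): e^(r·10) = 20400/1581 = 12.903.
r·10 = ln(12.903) = 2.5575, so r = 2.5575/10 = 0.25575.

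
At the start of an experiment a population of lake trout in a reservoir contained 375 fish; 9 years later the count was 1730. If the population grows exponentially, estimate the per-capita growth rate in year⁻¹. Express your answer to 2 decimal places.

0.17 per year

From N(t) = N₀·e^(rt): e^(r·9) = 1730/375 = 4.6133.
r·9 = ln(4.6133) = 1.529, so r = 1.529/9 = 0.16988.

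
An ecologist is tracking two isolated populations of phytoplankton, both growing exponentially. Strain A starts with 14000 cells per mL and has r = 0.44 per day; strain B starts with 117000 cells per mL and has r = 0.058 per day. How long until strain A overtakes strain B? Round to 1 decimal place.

5.6 days

Set 14000·e^(0.44t) = 117000·e^(0.058t).
e^((0.44 − 0.058)t) = 117000/14000 → e^(0.382·t) = 8.3571.
0.382·t = ln(8.3571) = 2.1231, so t = 2.1231/0.382 = 5.5579.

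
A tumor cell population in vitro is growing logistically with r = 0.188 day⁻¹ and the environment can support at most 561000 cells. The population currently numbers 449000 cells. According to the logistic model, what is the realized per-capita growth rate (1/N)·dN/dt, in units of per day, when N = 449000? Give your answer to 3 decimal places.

0.038 per day

(1/N)·dN/dt = r(1 − N/K) = 0.188 × (1 − 449000/561000).
= 0.188 × 0.19964 = 0.037533.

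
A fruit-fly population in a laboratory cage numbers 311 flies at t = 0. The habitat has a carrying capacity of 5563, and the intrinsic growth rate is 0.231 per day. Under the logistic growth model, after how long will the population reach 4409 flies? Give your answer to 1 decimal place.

A = (K − N₀)/N₀ = (5563 − 311)/311 = 16.887.
Solve 5563/(1 + 16.887·e^(−0.231t)) = 4409: 1 + 16.887·e^(−0.231t) = 1.2617, so e^(−0.231t) = 0.0154989.
−0.231·t = ln(0.0154989) = -4.167, so t = 4.167/0.231 = 18.039.

18.0 days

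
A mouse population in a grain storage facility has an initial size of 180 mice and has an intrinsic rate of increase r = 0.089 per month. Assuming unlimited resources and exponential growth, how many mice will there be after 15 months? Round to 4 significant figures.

N(t) = N₀·e^(rt) = 180 × e^(0.089×15) = 180 × e^1.335.
e^1.335 ≈ 3.8, so N ≈ 180 × 3.8 = 683.999.

684.0 mice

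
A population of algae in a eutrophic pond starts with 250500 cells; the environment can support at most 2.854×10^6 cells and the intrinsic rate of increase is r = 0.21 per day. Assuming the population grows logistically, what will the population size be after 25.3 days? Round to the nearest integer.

2714970 cells

A = (K − N₀)/N₀ = (2.854×10^6 − 250500)/250500 = 10.393.
N(t) = K/(1 + A·e^(−rt)) = 2.854×10^6/(1 + 10.393×e^(−0.21×25.3)).
e^(−5.313) = 0.0049271; denominator = 1 + 10.393×0.0049271 = 1.0512.
N = 2.854×10^6/1.0512 = 2.71497×10^6.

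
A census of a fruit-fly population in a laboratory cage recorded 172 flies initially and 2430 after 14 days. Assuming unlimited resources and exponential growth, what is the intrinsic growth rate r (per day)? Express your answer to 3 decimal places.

From N(t) = N₀·e^(rt): e^(r·14) = 2430/172 = 14.128.
r·14 = ln(14.128) = 2.6482, so r = 2.6482/14 = 0.18915.

0.189 per day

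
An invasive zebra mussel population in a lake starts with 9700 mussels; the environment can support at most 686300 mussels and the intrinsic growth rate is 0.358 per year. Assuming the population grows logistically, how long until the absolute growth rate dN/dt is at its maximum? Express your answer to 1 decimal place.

11.9 years

Logistic growth is fastest at N = K/2 = 343150.
A = (K − N₀)/N₀ = 69.753. Set K/(1 + A·e^(−rt)) = K/2 → A·e^(−rt) = 1.
e^(−0.358t) = 1/69.753 = 0.0143364, so t = ln(69.753)/0.358 = 4.245/0.358 = 11.857.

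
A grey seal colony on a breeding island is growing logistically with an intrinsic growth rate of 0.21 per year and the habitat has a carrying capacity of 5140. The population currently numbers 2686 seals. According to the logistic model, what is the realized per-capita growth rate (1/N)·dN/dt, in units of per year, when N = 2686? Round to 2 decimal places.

0.10 per year

(1/N)·dN/dt = r(1 − N/K) = 0.21 × (1 − 2686/5140).
= 0.21 × 0.47743 = 0.10026.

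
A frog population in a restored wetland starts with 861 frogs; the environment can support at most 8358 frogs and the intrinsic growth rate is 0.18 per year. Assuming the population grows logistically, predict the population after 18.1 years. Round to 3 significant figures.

A = (K − N₀)/N₀ = (8358 − 861)/861 = 8.7073.
N(t) = K/(1 + A·e^(−rt)) = 8358/(1 + 8.7073×e^(−0.18×18.1)).
e^(−3.258) = 0.038465; denominator = 1 + 8.7073×0.038465 = 1.3349.
N = 8358/1.3349 = 6261.01.

6260 frogs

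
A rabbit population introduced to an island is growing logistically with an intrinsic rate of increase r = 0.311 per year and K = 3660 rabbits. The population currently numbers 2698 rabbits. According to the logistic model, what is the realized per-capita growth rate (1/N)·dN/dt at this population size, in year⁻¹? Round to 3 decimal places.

0.082 per year

(1/N)·dN/dt = r(1 − N/K) = 0.311 × (1 − 2698/3660).
= 0.311 × 0.26284 = 0.081744.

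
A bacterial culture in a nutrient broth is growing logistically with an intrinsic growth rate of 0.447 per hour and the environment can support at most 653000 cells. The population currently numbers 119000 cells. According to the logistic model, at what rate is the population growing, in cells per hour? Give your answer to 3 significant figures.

43500 cells per hour

dN/dt = rN(1 − N/K) = 0.447 × 119000 × (1 − 119000/653000).
1 − 119000/653000 = 0.81776; dN/dt = 0.447 × 119000 × 0.81776 = 43499.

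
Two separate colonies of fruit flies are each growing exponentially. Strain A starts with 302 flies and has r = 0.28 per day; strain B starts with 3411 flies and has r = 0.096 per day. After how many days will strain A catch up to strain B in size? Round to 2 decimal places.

Set 302·e^(0.28t) = 3411·e^(0.096t).
e^((0.28 − 0.096)t) = 3411/302 → e^(0.184·t) = 11.295.
0.184·t = ln(11.295) = 2.4243, so t = 2.4243/0.184 = 13.176.

13.18 days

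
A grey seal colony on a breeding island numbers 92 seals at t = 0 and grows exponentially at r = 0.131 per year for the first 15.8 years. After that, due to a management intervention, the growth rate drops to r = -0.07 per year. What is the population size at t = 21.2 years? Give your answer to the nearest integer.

499 seals

Phase 1: N(15.8) = 92·e^(0.131×15.8) = 92·e^2.07 = 728.938.
Phase 2 runs for 21.2 − 15.8 = 5.4 years at r = -0.07.
N(21.2) = 728.938·e^(-0.07×5.4) = 728.938·e^-0.378 = 499.49.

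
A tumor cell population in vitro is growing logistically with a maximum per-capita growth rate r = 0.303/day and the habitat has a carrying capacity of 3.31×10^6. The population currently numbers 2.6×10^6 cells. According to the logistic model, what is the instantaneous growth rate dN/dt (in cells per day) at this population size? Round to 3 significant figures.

169000 cells per day

dN/dt = rN(1 − N/K) = 0.303 × 2.6×10^6 × (1 − 2.6×10^6/3.31×10^6).
1 − 2.6×10^6/3.31×10^6 = 0.2145; dN/dt = 0.303 × 2.6×10^6 × 0.2145 = 1.68984×10^5.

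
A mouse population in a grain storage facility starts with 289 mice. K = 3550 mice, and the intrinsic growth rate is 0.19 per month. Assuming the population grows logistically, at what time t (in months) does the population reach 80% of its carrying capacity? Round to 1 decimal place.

20.1 months

A = (K − N₀)/N₀ = (3550 − 289)/289 = 11.284.
Solve 3550/(1 + 11.284·e^(−0.19t)) = 2840: 1 + 11.284·e^(−0.19t) = 1.25, so e^(−0.19t) = 0.0221558.
−0.19·t = ln(0.0221558) = -3.8097, so t = 3.8097/0.19 = 20.051.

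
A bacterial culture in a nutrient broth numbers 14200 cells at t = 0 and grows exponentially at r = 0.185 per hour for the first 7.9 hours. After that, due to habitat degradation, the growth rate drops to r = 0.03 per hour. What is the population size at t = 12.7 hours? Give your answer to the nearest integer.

Phase 1: N(7.9) = 14200·e^(0.185×7.9) = 14200·e^1.462 = 61236.4.
Phase 2 runs for 12.7 − 7.9 = 4.8 hours at r = 0.03.
N(12.7) = 61236.4·e^(0.03×4.8) = 61236.4·e^0.144 = 70721.

70721 cells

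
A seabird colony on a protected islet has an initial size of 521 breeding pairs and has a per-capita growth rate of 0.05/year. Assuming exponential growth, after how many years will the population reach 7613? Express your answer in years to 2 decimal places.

Set N₀·e^(rt) = 7613: e^(0.05·t) = 7613/521 = 14.612.
0.05·t = ln(14.612) = 2.6819, so t = 2.6819/0.05 = 53.637.

53.64 years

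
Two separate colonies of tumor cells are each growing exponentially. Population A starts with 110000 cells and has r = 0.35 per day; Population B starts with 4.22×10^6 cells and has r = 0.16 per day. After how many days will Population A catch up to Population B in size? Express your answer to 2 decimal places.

19.20 days

Set 110000·e^(0.35t) = 4.22×10^6·e^(0.16t).
e^((0.35 − 0.16)t) = 4.22×10^6/110000 → e^(0.19·t) = 38.364.
0.19·t = ln(38.364) = 3.6471, so t = 3.6471/0.19 = 19.195.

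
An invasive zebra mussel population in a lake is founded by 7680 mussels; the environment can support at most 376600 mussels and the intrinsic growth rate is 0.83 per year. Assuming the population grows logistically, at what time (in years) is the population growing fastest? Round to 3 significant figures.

Logistic growth is fastest at N = K/2 = 188300.
A = (K − N₀)/N₀ = 48.036. Set K/(1 + A·e^(−rt)) = K/2 → A·e^(−rt) = 1.
e^(−0.83t) = 1/48.036 = 0.0208175, so t = ln(48.036)/0.83 = 3.872/0.83 = 4.665.

4.67 years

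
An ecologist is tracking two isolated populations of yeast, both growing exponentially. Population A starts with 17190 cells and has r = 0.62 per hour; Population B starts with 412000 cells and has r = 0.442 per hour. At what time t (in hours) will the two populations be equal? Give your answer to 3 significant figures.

Set 17190·e^(0.62t) = 412000·e^(0.442t).
e^((0.62 − 0.442)t) = 412000/17190 → e^(0.178·t) = 23.967.
0.178·t = ln(23.967) = 3.1767, so t = 3.1767/0.178 = 17.847.

17.8 hours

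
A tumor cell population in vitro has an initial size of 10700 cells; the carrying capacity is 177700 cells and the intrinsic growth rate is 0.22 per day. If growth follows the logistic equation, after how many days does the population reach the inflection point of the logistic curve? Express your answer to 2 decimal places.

Logistic growth is fastest at N = K/2 = 88850.
A = (K − N₀)/N₀ = 15.607. Set K/(1 + A·e^(−rt)) = K/2 → A·e^(−rt) = 1.
e^(−0.22t) = 1/15.607 = 0.0640719, so t = ln(15.607)/0.22 = 2.7478/0.22 = 12.49.

12.49 days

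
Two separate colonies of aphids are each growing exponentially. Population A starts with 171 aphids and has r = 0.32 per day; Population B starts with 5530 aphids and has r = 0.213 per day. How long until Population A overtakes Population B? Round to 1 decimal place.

Set 171·e^(0.32t) = 5530·e^(0.213t).
e^((0.32 − 0.213)t) = 5530/171 → e^(0.107·t) = 32.339.
0.107·t = ln(32.339) = 3.4763, so t = 3.4763/0.107 = 32.489.

32.5 days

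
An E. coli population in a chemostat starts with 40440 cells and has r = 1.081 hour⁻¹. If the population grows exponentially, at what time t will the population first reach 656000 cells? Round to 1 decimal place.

Set N₀·e^(rt) = 656000: e^(1.081·t) = 656000/40440 = 16.222.
1.081·t = ln(16.222) = 2.7863, so t = 2.7863/1.081 = 2.5776.

2.6 hours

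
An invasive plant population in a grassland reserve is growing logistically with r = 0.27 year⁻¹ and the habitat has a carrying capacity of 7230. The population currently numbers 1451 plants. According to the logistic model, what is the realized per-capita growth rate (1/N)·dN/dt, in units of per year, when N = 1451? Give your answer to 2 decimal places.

0.22 per year

(1/N)·dN/dt = r(1 − N/K) = 0.27 × (1 − 1451/7230).
= 0.27 × 0.79931 = 0.21581.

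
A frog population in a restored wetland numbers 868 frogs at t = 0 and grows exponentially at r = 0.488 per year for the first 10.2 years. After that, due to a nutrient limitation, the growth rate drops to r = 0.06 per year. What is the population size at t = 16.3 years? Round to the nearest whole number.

Phase 1: N(10.2) = 868·e^(0.488×10.2) = 868·e^4.978 = 125969.
Phase 2 runs for 16.3 − 10.2 = 6.1 years at r = 0.06.
N(16.3) = 125969·e^(0.06×6.1) = 125969·e^0.366 = 181642.

181642 frogs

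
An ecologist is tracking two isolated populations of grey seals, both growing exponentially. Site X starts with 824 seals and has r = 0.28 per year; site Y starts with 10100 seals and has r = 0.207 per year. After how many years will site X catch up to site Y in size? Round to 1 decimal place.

34.3 years

Set 824·e^(0.28t) = 10100·e^(0.207t).
e^((0.28 − 0.207)t) = 10100/824 → e^(0.073·t) = 12.257.
0.073·t = ln(12.257) = 2.5061, so t = 2.5061/0.073 = 34.33.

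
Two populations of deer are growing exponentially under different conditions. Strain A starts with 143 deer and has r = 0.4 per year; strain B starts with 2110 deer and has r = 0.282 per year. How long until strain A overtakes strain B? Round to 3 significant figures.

Set 143·e^(0.4t) = 2110·e^(0.282t).
e^((0.4 − 0.282)t) = 2110/143 → e^(0.118·t) = 14.755.
0.118·t = ln(14.755) = 2.6916, so t = 2.6916/0.118 = 22.81.

22.8 years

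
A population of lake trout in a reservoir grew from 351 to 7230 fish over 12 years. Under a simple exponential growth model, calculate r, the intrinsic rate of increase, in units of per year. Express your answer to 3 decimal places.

From N(t) = N₀·e^(rt): e^(r·12) = 7230/351 = 20.598.
r·12 = ln(20.598) = 3.0252, so r = 3.0252/12 = 0.2521.

0.252 per year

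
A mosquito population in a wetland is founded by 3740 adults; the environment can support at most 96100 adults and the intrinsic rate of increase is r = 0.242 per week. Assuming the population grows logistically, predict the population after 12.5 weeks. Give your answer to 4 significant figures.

43700 adults

A = (K − N₀)/N₀ = (96100 − 3740)/3740 = 24.695.
N(t) = K/(1 + A·e^(−rt)) = 96100/(1 + 24.695×e^(−0.242×12.5)).
e^(−3.025) = 0.048558; denominator = 1 + 24.695×0.048558 = 2.1991.
N = 96100/2.1991 = 43698.8.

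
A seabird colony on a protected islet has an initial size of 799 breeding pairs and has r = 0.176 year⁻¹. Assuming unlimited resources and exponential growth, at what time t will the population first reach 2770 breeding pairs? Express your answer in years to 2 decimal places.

Set N₀·e^(rt) = 2770: e^(0.176·t) = 2770/799 = 3.4668.
0.176·t = ln(3.4668) = 1.2432, so t = 1.2432/0.176 = 7.0639.

7.06 years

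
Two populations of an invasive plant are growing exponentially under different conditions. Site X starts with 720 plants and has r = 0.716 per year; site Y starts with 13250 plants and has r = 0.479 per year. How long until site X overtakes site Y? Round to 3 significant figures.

Set 720·e^(0.716t) = 13250·e^(0.479t).
e^((0.716 − 0.479)t) = 13250/720 → e^(0.237·t) = 18.403.
0.237·t = ln(18.403) = 2.9125, so t = 2.9125/0.237 = 12.289.

12.3 years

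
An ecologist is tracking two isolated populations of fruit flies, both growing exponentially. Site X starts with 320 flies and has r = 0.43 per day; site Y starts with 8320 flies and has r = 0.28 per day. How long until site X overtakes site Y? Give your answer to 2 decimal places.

21.72 days

Set 320·e^(0.43t) = 8320·e^(0.28t).
e^((0.43 − 0.28)t) = 8320/320 → e^(0.15·t) = 26.
0.15·t = ln(26) = 3.2581, so t = 3.2581/0.15 = 21.721.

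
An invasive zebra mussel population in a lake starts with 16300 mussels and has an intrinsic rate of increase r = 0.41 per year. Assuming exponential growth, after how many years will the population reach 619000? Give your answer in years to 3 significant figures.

Set N₀·e^(rt) = 619000: e^(0.41·t) = 619000/16300 = 37.975.
0.41·t = ln(37.975) = 3.6369, so t = 3.6369/0.41 = 8.8706.

8.87 years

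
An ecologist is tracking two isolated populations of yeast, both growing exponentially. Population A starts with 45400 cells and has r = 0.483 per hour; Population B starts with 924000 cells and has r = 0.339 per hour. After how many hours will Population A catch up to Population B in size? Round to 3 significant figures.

Set 45400·e^(0.483t) = 924000·e^(0.339t).
e^((0.483 − 0.339)t) = 924000/45400 → e^(0.144·t) = 20.352.
0.144·t = ln(20.352) = 3.0132, so t = 3.0132/0.144 = 20.925.

20.9 hours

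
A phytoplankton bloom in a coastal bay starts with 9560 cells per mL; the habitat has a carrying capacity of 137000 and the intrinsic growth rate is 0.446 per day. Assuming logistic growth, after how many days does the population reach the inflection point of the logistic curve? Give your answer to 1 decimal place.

Logistic growth is fastest at N = K/2 = 68500.
A = (K − N₀)/N₀ = 13.331. Set K/(1 + A·e^(−rt)) = K/2 → A·e^(−rt) = 1.
e^(−0.446t) = 1/13.331 = 0.0750157, so t = ln(13.331)/0.446 = 2.5901/0.446 = 5.8073.

5.8 days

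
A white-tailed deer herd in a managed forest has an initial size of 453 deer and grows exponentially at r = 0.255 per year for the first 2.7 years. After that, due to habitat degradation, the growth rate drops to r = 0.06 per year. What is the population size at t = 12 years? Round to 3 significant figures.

Phase 1: N(2.7) = 453·e^(0.255×2.7) = 453·e^0.6885 = 901.799.
Phase 2 runs for 12 − 2.7 = 9.3 years at r = 0.06.
N(12) = 901.799·e^(0.06×9.3) = 901.799·e^0.558 = 1575.6.

1580 deer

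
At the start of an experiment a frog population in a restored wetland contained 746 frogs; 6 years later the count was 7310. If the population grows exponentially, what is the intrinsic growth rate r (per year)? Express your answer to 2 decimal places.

From N(t) = N₀·e^(rt): e^(r·6) = 7310/746 = 9.7989.
r·6 = ln(9.7989) = 2.2823, so r = 2.2823/6 = 0.38038.

0.38 per year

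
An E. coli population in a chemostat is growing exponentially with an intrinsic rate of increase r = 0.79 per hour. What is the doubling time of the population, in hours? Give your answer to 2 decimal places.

0.88 hours

Doubling time t_d = ln(2)/r = 0.6931/0.79 = 0.8774.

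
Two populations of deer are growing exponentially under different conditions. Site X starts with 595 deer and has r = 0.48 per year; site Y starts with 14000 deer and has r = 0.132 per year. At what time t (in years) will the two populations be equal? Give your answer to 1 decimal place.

Set 595·e^(0.48t) = 14000·e^(0.132t).
e^((0.48 − 0.132)t) = 14000/595 → e^(0.348·t) = 23.529.
0.348·t = ln(23.529) = 3.1583, so t = 3.1583/0.348 = 9.0754.

9.1 years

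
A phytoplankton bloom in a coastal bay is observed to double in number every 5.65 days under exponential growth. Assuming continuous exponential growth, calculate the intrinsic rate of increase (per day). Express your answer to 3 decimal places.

0.123 per day

r = ln(2)/t_d = 0.6931/5.65 = 0.12268.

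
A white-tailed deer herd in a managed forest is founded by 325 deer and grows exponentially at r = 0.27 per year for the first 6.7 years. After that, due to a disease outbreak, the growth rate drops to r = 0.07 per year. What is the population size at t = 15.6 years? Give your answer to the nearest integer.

Phase 1: N(6.7) = 325·e^(0.27×6.7) = 325·e^1.809 = 1983.91.
Phase 2 runs for 15.6 − 6.7 = 8.9 years at r = 0.07.
N(15.6) = 1983.91·e^(0.07×8.9) = 1983.91·e^0.623 = 3699.03.

3699 deer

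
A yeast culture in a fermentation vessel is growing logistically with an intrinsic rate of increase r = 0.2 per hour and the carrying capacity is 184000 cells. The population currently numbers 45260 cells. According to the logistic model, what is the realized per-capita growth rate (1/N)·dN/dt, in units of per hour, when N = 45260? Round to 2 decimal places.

(1/N)·dN/dt = r(1 − N/K) = 0.2 × (1 − 45260/184000).
= 0.2 × 0.75402 = 0.1508.

0.15 per hour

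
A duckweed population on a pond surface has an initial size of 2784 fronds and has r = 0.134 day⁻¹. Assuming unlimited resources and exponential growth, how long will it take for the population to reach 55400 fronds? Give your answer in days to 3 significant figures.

22.3 days

Set N₀·e^(rt) = 55400: e^(0.134·t) = 55400/2784 = 19.899.
0.134·t = ln(19.899) = 2.9907, so t = 2.9907/0.134 = 22.319.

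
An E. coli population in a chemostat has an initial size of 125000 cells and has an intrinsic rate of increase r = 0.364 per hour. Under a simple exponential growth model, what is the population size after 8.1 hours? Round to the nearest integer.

2384426 cells

N(t) = N₀·e^(rt) = 125000 × e^(0.364×8.1) = 125000 × e^2.948.
e^2.948 ≈ 19.075, so N ≈ 125000 × 19.075 = 2.384426×10^6.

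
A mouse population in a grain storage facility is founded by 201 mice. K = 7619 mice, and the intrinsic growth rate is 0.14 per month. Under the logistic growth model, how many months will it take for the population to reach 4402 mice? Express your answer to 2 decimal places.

A = (K − N₀)/N₀ = (7619 − 201)/201 = 36.905.
Solve 7619/(1 + 36.905·e^(−0.14t)) = 4402: 1 + 36.905·e^(−0.14t) = 1.7308, so e^(−0.14t) = 0.0198021.
−0.14·t = ln(0.0198021) = -3.922, so t = 3.922/0.14 = 28.014.

28.01 months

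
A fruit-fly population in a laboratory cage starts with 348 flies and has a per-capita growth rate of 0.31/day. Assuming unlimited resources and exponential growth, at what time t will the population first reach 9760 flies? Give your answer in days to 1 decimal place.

10.8 days

Set N₀·e^(rt) = 9760: e^(0.31·t) = 9760/348 = 28.046.
0.31·t = ln(28.046) = 3.3338, so t = 3.3338/0.31 = 10.754.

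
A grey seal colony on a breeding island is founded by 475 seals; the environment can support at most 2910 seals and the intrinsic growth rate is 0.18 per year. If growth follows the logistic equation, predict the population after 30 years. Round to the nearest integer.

A = (K − N₀)/N₀ = (2910 − 475)/475 = 5.1263.
N(t) = K/(1 + A·e^(−rt)) = 2910/(1 + 5.1263×e^(−0.18×30)).
e^(−5.4) = 0.0045166; denominator = 1 + 5.1263×0.0045166 = 1.0232.
N = 2910/1.0232 = 2844.15.

2844 seals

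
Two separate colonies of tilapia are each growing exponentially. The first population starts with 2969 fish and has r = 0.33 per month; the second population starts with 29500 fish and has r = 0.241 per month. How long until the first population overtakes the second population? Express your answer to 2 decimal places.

Set 2969·e^(0.33t) = 29500·e^(0.241t).
e^((0.33 − 0.241)t) = 29500/2969 → e^(0.089·t) = 9.936.
0.089·t = ln(9.936) = 2.2962, so t = 2.2962/0.089 = 25.8.

25.80 months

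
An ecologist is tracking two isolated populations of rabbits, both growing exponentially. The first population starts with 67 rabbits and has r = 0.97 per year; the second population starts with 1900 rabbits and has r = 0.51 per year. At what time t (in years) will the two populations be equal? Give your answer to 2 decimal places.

7.27 years

Set 67·e^(0.97t) = 1900·e^(0.51t).
e^((0.97 − 0.51)t) = 1900/67 → e^(0.46·t) = 28.358.
0.46·t = ln(28.358) = 3.3449, so t = 3.3449/0.46 = 7.2716.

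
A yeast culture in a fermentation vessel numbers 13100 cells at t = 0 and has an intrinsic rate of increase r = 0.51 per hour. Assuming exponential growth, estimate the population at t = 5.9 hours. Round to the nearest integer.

265499 cells

N(t) = N₀·e^(rt) = 13100 × e^(0.51×5.9) = 13100 × e^3.009.
e^3.009 ≈ 20.267, so N ≈ 13100 × 20.267 = 265499.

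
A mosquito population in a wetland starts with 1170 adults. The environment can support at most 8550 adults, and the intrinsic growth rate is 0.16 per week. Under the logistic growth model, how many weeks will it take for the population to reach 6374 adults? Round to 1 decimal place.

A = (K − N₀)/N₀ = (8550 − 1170)/1170 = 6.3077.
Solve 8550/(1 + 6.3077·e^(−0.16t)) = 6374: 1 + 6.3077·e^(−0.16t) = 1.3414, so e^(−0.16t) = 0.0541223.
−0.16·t = ln(0.0541223) = -2.9165, so t = 2.9165/0.16 = 18.228.

18.2 weeks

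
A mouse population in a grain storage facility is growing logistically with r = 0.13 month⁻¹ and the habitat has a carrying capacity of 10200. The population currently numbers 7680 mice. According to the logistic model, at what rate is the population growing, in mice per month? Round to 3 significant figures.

dN/dt = rN(1 − N/K) = 0.13 × 7680 × (1 − 7680/10200).
1 − 7680/10200 = 0.24706; dN/dt = 0.13 × 7680 × 0.24706 = 246.66.

247 mice per month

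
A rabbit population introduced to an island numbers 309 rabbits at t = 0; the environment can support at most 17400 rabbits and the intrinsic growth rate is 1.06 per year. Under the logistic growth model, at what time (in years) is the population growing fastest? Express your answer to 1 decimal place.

3.8 years

Logistic growth is fastest at N = K/2 = 8700.
A = (K − N₀)/N₀ = 55.311. Set K/(1 + A·e^(−rt)) = K/2 → A·e^(−rt) = 1.
e^(−1.06t) = 1/55.311 = 0.0180797, so t = ln(55.311)/1.06 = 4.013/1.06 = 3.7858.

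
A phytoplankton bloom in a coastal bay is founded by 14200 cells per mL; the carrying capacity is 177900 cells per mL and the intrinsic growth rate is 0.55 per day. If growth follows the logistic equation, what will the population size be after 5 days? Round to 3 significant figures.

102000 cells per mL

A = (K − N₀)/N₀ = (177900 − 14200)/14200 = 11.528.
N(t) = K/(1 + A·e^(−rt)) = 177900/(1 + 11.528×e^(−0.55×5)).
e^(−2.75) = 0.063928; denominator = 1 + 11.528×0.063928 = 1.737.
N = 177900/1.737 = 102420.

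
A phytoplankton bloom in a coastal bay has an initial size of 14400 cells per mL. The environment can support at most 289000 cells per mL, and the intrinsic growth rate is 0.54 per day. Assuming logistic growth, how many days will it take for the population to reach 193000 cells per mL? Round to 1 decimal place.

A = (K − N₀)/N₀ = (289000 − 14400)/14400 = 19.069.
Solve 289000/(1 + 19.069·e^(−0.54t)) = 193000: 1 + 19.069·e^(−0.54t) = 1.4974, so e^(−0.54t) = 0.0260841.
−0.54·t = ln(0.0260841) = -3.6464, so t = 3.6464/0.54 = 6.7526.

6.8 days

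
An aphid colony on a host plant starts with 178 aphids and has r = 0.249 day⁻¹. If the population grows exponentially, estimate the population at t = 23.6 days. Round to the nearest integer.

63461 aphids

N(t) = N₀·e^(rt) = 178 × e^(0.249×23.6) = 178 × e^5.876.
e^5.876 ≈ 356.52, so N ≈ 178 × 356.52 = 63461.2.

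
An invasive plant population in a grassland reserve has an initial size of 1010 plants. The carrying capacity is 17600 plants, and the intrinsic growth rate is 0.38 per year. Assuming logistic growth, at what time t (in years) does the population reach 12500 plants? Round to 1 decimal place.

A = (K − N₀)/N₀ = (17600 − 1010)/1010 = 16.426.
Solve 17600/(1 + 16.426·e^(−0.38t)) = 12500: 1 + 16.426·e^(−0.38t) = 1.408, so e^(−0.38t) = 0.0248391.
−0.38·t = ln(0.0248391) = -3.6953, so t = 3.6953/0.38 = 9.7246.

9.7 years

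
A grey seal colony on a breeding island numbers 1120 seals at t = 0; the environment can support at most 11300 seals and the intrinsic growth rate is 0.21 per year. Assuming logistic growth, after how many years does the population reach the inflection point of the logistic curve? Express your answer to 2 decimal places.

10.51 years

Logistic growth is fastest at N = K/2 = 5650.
A = (K − N₀)/N₀ = 9.0893. Set K/(1 + A·e^(−rt)) = K/2 → A·e^(−rt) = 1.
e^(−0.21t) = 1/9.0893 = 0.11002, so t = ln(9.0893)/0.21 = 2.2071/0.21 = 10.51.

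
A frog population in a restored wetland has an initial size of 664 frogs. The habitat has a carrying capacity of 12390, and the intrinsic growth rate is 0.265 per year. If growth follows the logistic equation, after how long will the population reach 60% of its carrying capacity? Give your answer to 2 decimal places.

A = (K − N₀)/N₀ = (12390 − 664)/664 = 17.66.
Solve 12390/(1 + 17.66·e^(−0.265t)) = 7434: 1 + 17.66·e^(−0.265t) = 1.6667, so e^(−0.265t) = 0.0377509.
−0.265·t = ln(0.0377509) = -3.2767, so t = 3.2767/0.265 = 12.365.

12.37 years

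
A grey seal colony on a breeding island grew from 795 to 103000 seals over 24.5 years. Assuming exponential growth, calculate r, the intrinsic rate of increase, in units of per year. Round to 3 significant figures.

0.199 per year

From N(t) = N₀·e^(rt): e^(r·24.5) = 103000/795 = 129.56.
r·24.5 = ln(129.56) = 4.8641, so r = 4.8641/24.5 = 0.19854.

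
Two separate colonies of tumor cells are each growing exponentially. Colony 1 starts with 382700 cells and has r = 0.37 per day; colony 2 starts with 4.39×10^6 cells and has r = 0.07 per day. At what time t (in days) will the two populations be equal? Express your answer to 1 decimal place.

Set 382700·e^(0.37t) = 4.39×10^6·e^(0.07t).
e^((0.37 − 0.07)t) = 4.39×10^6/382700 → e^(0.3·t) = 11.471.
0.3·t = ln(11.471) = 2.4398, so t = 2.4398/0.3 = 8.1328.

8.1 days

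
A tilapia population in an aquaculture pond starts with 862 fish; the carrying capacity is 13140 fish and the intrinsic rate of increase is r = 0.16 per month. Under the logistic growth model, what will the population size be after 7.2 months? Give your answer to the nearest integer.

A = (K − N₀)/N₀ = (13140 − 862)/862 = 14.244.
N(t) = K/(1 + A·e^(−rt)) = 13140/(1 + 14.244×e^(−0.16×7.2)).
e^(−1.152) = 0.316; denominator = 1 + 14.244×0.316 = 5.501.
N = 13140/5.501 = 2388.64.

2389 fish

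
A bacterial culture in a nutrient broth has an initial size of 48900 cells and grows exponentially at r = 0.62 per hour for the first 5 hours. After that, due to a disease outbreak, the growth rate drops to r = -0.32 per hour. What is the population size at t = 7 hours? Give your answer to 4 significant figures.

Phase 1: N(5) = 48900·e^(0.62×5) = 48900·e^3.1 = 1.08548×10^6.
Phase 2 runs for 7 − 5 = 2 hours at r = -0.32.
N(7) = 1.08548×10^6·e^(-0.32×2) = 1.08548×10^6·e^-0.64 = 572365.

572400 cells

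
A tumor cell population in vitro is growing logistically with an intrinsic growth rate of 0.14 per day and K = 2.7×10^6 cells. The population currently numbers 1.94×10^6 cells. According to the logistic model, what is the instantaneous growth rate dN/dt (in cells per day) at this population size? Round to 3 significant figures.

dN/dt = rN(1 − N/K) = 0.14 × 1.94×10^6 × (1 − 1.94×10^6/2.7×10^6).
1 − 1.94×10^6/2.7×10^6 = 0.28148; dN/dt = 0.14 × 1.94×10^6 × 0.28148 = 76450.

76500 cells per day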